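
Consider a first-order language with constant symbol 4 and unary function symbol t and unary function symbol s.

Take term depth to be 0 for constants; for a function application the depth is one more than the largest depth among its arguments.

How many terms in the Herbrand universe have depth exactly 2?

Write N_k for the number of ground terms of depth ≤ k. A term of depth ≤ k is either a constant or a function symbol applied to arguments of depth ≤ k−1, so N_k = 1 + N_{k-1} + N_{k-1}.
N_0 = 1
N_1 = 1 + 1 + 1 = 3
N_2 = 1 + 3 + 3 = 7
Terms of depth exactly 2: N_2 − N_1 = 7 − 3 = 4.

4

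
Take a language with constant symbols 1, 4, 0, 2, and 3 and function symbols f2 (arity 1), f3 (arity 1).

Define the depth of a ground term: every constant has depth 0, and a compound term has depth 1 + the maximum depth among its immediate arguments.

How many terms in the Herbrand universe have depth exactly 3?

40

If N_k denotes the number of depth-≤k ground terms, the 5 constants give N_0 = 5, and each function symbol of arity r contributes N_{k-1}^r new terms at level k: N_k = 5 + N_{k-1} + N_{k-1}.
N_0 = 5
N_1 = 5 + 5 + 5 = 15
N_2 = 5 + 15 + 15 = 35
N_3 = 5 + 35 + 35 = 75
Terms of depth exactly 3: N_3 − N_2 = 75 − 35 = 40.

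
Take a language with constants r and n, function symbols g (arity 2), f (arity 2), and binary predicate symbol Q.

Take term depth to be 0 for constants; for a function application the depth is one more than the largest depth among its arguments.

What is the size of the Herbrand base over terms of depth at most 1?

100

First count ground terms of depth ≤ 1.
Let N_k count ground terms of depth at most k. Each non-constant term of depth ≤ k is some function symbol applied to depth-≤(k−1) arguments, giving N_k = 2 + N_{k-1}^2 + N_{k-1}^2.
N_0 = 2
N_1 = 2 + 2^2 + 2^2 = 10
Explicitly: r, n, g(r, r), g(r, n), g(n, r), g(n, n), f(r, r), f(r, n), f(n, r), f(n, n).
So |H| = 10.
Each predicate of arity r yields |H|^r ground atoms (one per choice of an r-tuple from H):
  Q: 10^2 = 100
Total ground atoms: 100.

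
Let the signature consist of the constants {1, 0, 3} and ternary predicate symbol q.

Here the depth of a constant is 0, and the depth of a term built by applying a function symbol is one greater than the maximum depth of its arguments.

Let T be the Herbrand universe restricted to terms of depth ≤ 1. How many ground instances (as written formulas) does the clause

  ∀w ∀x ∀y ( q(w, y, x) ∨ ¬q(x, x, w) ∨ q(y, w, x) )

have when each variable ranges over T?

Ground terms of depth ≤ 1:
  With no function symbols every ground term is a constant, so there are exactly 3 ground terms at every depth bound.
  N_0 = 3
  N_1 = 3
So there are 3 ground terms available for substitution.
Each of w, x, y ranges independently over the available ground terms, and distinct assignments produce distinct instances.
Number of ground instances = 3^3 = 27.

27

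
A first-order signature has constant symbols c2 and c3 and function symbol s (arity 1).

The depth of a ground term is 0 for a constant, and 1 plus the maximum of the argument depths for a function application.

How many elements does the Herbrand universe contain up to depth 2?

Write N_k for the number of ground terms of depth ≤ k. A term of depth ≤ k is either a constant or a function symbol applied to arguments of depth ≤ k−1, so N_k = 2 + N_{k-1}.
N_0 = 2
N_1 = 2 + 2 = 4
N_2 = 2 + 4 = 6
Explicitly: c2, c3, s(c2), s(c3), s(s(c2)), s(s(c3)).

6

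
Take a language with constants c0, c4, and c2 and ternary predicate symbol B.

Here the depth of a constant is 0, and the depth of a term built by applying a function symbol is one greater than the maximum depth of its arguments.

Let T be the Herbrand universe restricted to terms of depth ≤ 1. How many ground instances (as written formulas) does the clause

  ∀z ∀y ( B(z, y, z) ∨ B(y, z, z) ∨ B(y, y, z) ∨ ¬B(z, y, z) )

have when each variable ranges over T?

Ground terms of depth ≤ 1:
  With no function symbols every ground term is a constant, so there are exactly 3 ground terms at every depth bound.
  N_0 = 3
  N_1 = 3
  Explicitly: c0, c4, c2.
So there are 3 ground terms available for substitution.
Each of z, y ranges independently over the available ground terms, and distinct assignments produce distinct instances.
Number of ground instances = 3^2 = 9.

9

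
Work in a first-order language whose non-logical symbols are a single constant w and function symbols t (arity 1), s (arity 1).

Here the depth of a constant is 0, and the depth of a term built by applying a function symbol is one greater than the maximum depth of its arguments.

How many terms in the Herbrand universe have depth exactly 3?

8

Write N_k for the number of ground terms of depth ≤ k. A term of depth ≤ k is either a constant or a function symbol applied to arguments of depth ≤ k−1, so N_k = 1 + N_{k-1} + N_{k-1}.
N_0 = 1
N_1 = 1 + 1 + 1 = 3
N_2 = 1 + 3 + 3 = 7
N_3 = 1 + 7 + 7 = 15
Terms of depth exactly 3: N_3 − N_2 = 15 − 7 = 8.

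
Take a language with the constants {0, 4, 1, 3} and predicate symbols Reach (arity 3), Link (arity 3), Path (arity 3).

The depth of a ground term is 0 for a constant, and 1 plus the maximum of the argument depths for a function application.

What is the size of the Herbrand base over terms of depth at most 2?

First count ground terms of depth ≤ 2.
With no function symbols every ground term is a constant, so there are exactly 4 ground terms at every depth bound.
N_0 = 4
N_1 = 4
N_2 = 4
So |H| = 4.
A ground atom is a predicate applied to a tuple of terms from H, so the count is the sum over predicates of |H|^arity:
  Reach: 4^3 = 64;  Link: 4^3 = 64;  Path: 4^3 = 64
Total ground atoms: 64 + 64 + 64 = 192.

192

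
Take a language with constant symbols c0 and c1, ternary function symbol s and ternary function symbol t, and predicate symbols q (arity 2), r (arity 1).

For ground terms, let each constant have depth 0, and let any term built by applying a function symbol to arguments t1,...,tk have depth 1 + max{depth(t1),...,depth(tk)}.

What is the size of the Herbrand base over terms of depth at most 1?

342

First count ground terms of depth ≤ 1.
Let N_k count ground terms of depth at most k. Each non-constant term of depth ≤ k is some function symbol applied to depth-≤(k−1) arguments, giving N_k = 2 + N_{k-1}^3 + N_{k-1}^3.
N_0 = 2
N_1 = 2 + 2^3 + 2^3 = 18
So |H| = 18.
For each predicate symbol, the number of ground atoms is |H| raised to its arity; summing:
  q: 18^2 = 324;  r: 18
Total ground atoms: 324 + 18 = 342.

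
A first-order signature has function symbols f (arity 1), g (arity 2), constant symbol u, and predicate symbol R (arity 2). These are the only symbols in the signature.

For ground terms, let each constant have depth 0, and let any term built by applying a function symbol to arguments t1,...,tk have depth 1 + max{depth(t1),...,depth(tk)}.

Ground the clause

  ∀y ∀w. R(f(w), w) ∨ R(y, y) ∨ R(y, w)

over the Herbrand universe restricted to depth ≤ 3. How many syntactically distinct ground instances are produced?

33489

Ground terms of depth ≤ 3:
  Let N_k count ground terms of depth at most k. Each non-constant term of depth ≤ k is some function symbol applied to depth-≤(k−1) arguments, giving N_k = 1 + N_{k-1} + N_{k-1}^2.
  N_0 = 1
  N_1 = 1 + 1 + 1^2 = 3
  N_2 = 1 + 3 + 3^2 = 13
  N_3 = 1 + 13 + 13^2 = 183
So there are 183 ground terms available for substitution.
The body mentions every one of the 2 quantified variables; since ground terms form a free algebra, no two substitutions collapse to the same formula.
Number of ground instances = 183^2 = 33489.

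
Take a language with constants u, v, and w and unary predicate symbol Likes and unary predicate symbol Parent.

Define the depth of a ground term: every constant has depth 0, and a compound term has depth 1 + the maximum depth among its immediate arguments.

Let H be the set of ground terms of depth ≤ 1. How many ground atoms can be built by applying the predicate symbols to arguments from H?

First count ground terms of depth ≤ 1.
With no function symbols every ground term is a constant, so there are exactly 3 ground terms at every depth bound.
N_0 = 3
N_1 = 3
Explicitly: u, v, w.
So |H| = 3.
For each predicate symbol, the number of ground atoms is |H| raised to its arity; summing:
  Likes: 3;  Parent: 3
Total ground atoms: 3 + 3 = 6.

6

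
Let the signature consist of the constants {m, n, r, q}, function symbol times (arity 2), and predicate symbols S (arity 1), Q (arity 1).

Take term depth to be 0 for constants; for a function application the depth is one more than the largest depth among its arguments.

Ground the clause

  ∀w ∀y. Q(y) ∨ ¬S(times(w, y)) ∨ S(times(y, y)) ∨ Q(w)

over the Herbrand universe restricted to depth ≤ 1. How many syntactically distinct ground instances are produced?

Ground terms of depth ≤ 1:
  Count level by level. With function symbols times/2, the terms of depth ≤ k are the 4 constants together with each function applied to depth-≤(k−1) tuples, so N_k = 4 + N_{k-1}^2.
  N_0 = 4
  N_1 = 4 + 4^2 = 20
So there are 20 ground terms available for substitution.
The body mentions every one of the 2 quantified variables; since ground terms form a free algebra, no two substitutions collapse to the same formula.
Number of ground instances = 20^2 = 400.

400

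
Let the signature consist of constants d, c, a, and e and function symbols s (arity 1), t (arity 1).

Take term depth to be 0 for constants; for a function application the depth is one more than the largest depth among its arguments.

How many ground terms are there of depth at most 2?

28

Let N_k count ground terms of depth at most k. Each non-constant term of depth ≤ k is some function symbol applied to depth-≤(k−1) arguments, giving N_k = 4 + N_{k-1} + N_{k-1}.
N_0 = 4
N_1 = 4 + 4 + 4 = 12
N_2 = 4 + 12 + 12 = 28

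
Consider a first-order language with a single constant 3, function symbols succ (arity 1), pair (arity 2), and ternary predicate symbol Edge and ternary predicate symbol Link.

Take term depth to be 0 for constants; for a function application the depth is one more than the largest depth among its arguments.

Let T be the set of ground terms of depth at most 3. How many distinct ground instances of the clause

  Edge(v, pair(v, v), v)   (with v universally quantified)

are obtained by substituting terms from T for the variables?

Ground terms of depth ≤ 3:
  Let N_k = |{terms of depth ≤ k}|. Then N_0 = 1 and N_k = 1 + N_{k-1} + N_{k-1}^2 for k ≥ 1 (one summand per function symbol, arity giving the exponent).
  N_0 = 1
  N_1 = 1 + 1 + 1^2 = 3
  N_2 = 1 + 3 + 3^2 = 13
  N_3 = 1 + 13 + 13^2 = 183
So there are 183 ground terms available for substitution.
The clause has 1 distinct variable (v), which appears in the body. In the free term algebra distinct substitutions yield syntactically distinct ground instances.
Number of ground instances = 183.

183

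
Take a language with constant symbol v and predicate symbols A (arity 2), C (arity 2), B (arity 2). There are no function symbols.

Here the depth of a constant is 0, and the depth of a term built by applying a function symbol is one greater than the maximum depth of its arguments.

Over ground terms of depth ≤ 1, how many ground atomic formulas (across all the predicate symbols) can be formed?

3

First count ground terms of depth ≤ 1.
With no function symbols every ground term is a constant, so there is exactly 1 ground term at every depth bound.
N_0 = 1
N_1 = 1
Explicitly: v.
So |H| = 1.
Each predicate of arity r yields |H|^r ground atoms (one per choice of an r-tuple from H):
  A: 1^2 = 1;  C: 1^2 = 1;  B: 1^2 = 1
Total ground atoms: 1 + 1 + 1 = 3.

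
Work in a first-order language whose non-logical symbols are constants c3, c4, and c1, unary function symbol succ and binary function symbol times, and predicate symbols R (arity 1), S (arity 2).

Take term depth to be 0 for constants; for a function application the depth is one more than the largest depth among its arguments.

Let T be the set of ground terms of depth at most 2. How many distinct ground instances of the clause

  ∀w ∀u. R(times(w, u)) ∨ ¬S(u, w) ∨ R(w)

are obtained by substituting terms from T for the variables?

59049

Ground terms of depth ≤ 2:
  Count level by level. With function symbols succ/1, times/2, the terms of depth ≤ k are the 3 constants together with each function applied to depth-≤(k−1) tuples, so N_k = 3 + N_{k-1} + N_{k-1}^2.
  N_0 = 3
  N_1 = 3 + 3 + 3^2 = 15
  N_2 = 3 + 15 + 15^2 = 243
So there are 243 ground terms available for substitution.
The body mentions every one of the 2 quantified variables; since ground terms form a free algebra, no two substitutions collapse to the same formula.
Number of ground instances = 243^2 = 59049.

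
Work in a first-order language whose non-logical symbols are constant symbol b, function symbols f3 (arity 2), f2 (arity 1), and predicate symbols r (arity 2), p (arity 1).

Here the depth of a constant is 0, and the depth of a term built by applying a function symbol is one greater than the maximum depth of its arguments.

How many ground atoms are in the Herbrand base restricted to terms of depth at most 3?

33672

First count ground terms of depth ≤ 3.
Count level by level. With function symbols f3/2, f2/1, the terms of depth ≤ k are the 1 constant together with each function applied to depth-≤(k−1) tuples, so N_k = 1 + N_{k-1}^2 + N_{k-1}.
N_0 = 1
N_1 = 1 + 1^2 + 1 = 3
N_2 = 1 + 3^2 + 3 = 13
N_3 = 1 + 13^2 + 13 = 183
So |H| = 183.
Ground atoms are formed by filling each argument slot of a predicate with a term from H, so an r-ary predicate gives |H|^r atoms:
  r: 183^2 = 33489;  p: 183
Total ground atoms: 33489 + 183 = 33672.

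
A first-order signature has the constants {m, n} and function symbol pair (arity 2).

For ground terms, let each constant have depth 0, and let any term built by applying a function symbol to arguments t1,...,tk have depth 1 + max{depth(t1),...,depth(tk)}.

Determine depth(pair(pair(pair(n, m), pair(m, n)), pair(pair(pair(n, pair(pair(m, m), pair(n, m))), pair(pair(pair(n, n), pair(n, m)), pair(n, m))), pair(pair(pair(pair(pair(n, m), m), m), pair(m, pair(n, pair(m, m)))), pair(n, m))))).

7

depth(pair(n, m)) = 1 + max(0, 0) = 1
depth(pair(m, n)) = 1 + max(0, 0) = 1
depth(pair(pair(n, m), pair(m, n))) = 1 + max(1, 1) = 2
depth(pair(m, m)) = 1 + max(0, 0) = 1
depth(pair(pair(m, m), pair(n, m))) = 1 + max(1, 1) = 2
depth(pair(n, pair(pair(m, m), pair(n, m)))) = 1 + max(0, 2) = 3
depth(pair(n, n)) = 1 + max(0, 0) = 1
depth(pair(pair(n, n), pair(n, m))) = 1 + max(1, 1) = 2
depth(pair(pair(pair(n, n), pair(n, m)), pair(n, m))) = 1 + max(2, 1) = 3
depth(pair(pair(n, pair(pair(m, m), pair(n, m))), pair(pair(pair(n, n), pair(n, m)), pair(n, m)))) = 1 + max(3, 3) = 4
depth(pair(pair(n, m), m)) = 1 + max(1, 0) = 2
depth(pair(pair(pair(n, m), m), m)) = 1 + max(2, 0) = 3
depth(pair(n, pair(m, m))) = 1 + max(0, 1) = 2
depth(pair(m, pair(n, pair(m, m)))) = 1 + max(0, 2) = 3
depth(pair(pair(pair(pair(n, m), m), m), pair(m, pair(n, pair(m, m))))) = 1 + max(3, 3) = 4
depth(pair(pair(pair(pair(pair(n, m), m), m), pair(m, pair(n, pair(m, m)))), pair(n, m))) = 1 + max(4, 1) = 5
depth(pair(pair(pair(n, pair(pair(m, m), pair(n, m))), pair(pair(pair(n, n), pair(n, m)), pair(n, m))), pair(pair(pair(pair(pair(n, m), m), m), pair(m, pair(n, pair(m, m)))), pair(n, m)))) = 1 + max(4, 5) = 6
depth(pair(pair(pair(n, m), pair(m, n)), pair(pair(pair(n, pair(pair(m, m), pair(n, m))), pair(pair(pair(n, n), pair(n, m)), pair(n, m))), pair(pair(pair(pair(pair(n, m), m), m), pair(m, pair(n, pair(m, m)))), pair(n, m))))) = 1 + max(2, 6) = 7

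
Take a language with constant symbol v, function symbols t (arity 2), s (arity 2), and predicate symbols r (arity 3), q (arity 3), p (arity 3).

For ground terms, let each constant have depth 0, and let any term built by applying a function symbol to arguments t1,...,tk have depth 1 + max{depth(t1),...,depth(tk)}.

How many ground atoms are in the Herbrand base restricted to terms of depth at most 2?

First count ground terms of depth ≤ 2.
If N_k denotes the number of depth-≤k ground terms, the 1 constant gives N_0 = 1, and each function symbol of arity r contributes N_{k-1}^r new terms at level k: N_k = 1 + N_{k-1}^2 + N_{k-1}^2.
N_0 = 1
N_1 = 1 + 1^2 + 1^2 = 3
N_2 = 1 + 3^2 + 3^2 = 19
So |H| = 19.
For each predicate symbol, the number of ground atoms is |H| raised to its arity; summing:
  r: 19^3 = 6859;  q: 19^3 = 6859;  p: 19^3 = 6859
Total ground atoms: 6859 + 6859 + 6859 = 20577.

20577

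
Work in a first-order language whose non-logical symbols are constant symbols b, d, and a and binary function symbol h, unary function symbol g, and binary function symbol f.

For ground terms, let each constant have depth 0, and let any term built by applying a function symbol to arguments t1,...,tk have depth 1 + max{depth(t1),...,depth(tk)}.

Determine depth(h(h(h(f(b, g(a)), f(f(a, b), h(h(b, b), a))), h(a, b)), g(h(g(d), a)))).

6

depth(g(a)) = 1 + depth(a) = 1 + 0 = 1
depth(f(b, g(a))) = 1 + max(0, 1) = 2
depth(f(a, b)) = 1 + max(0, 0) = 1
depth(h(b, b)) = 1 + max(0, 0) = 1
depth(h(h(b, b), a)) = 1 + max(1, 0) = 2
depth(f(f(a, b), h(h(b, b), a))) = 1 + max(1, 2) = 3
depth(h(f(b, g(a)), f(f(a, b), h(h(b, b), a)))) = 1 + max(2, 3) = 4
depth(h(a, b)) = 1 + max(0, 0) = 1
depth(h(h(f(b, g(a)), f(f(a, b), h(h(b, b), a))), h(a, b))) = 1 + max(4, 1) = 5
depth(g(d)) = 1 + depth(d) = 1 + 0 = 1
depth(h(g(d), a)) = 1 + max(1, 0) = 2
depth(g(h(g(d), a))) = 1 + depth(h(g(d), a)) = 1 + 2 = 3
depth(h(h(h(f(b, g(a)), f(f(a, b), h(h(b, b), a))), h(a, b)), g(h(g(d), a)))) = 1 + max(5, 3) = 6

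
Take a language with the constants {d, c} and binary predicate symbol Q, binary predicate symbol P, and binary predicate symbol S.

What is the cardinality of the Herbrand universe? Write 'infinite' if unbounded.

There are no function symbols, so every ground term is one of the 2 constants.
The Herbrand universe is {d, c}, which is finite with 2 elements.

2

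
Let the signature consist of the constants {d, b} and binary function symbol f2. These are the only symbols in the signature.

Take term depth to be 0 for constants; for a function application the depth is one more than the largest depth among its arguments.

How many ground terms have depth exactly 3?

1408

Count level by level. With function symbols f2/2, the terms of depth ≤ k are the 2 constants together with each function applied to depth-≤(k−1) tuples, so N_k = 2 + N_{k-1}^2.
N_0 = 2
N_1 = 2 + 2^2 = 6
N_2 = 2 + 6^2 = 38
N_3 = 2 + 38^2 = 1446
Terms of depth exactly 3: N_3 − N_2 = 1446 − 38 = 1408.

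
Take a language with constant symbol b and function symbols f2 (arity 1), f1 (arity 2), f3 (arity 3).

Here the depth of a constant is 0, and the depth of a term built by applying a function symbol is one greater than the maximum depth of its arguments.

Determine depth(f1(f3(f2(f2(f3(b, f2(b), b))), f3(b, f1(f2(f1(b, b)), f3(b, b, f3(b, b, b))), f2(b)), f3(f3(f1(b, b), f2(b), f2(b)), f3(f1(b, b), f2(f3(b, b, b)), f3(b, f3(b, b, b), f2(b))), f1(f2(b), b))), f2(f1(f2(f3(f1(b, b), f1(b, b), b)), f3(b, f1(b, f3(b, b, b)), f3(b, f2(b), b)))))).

6

depth(f2(b)) = 1 + depth(b) = 1 + 0 = 1
depth(f3(b, f2(b), b)) = 1 + max(0, 1, 0) = 2
depth(f2(f3(b, f2(b), b))) = 1 + depth(f3(b, f2(b), b)) = 1 + 2 = 3
depth(f2(f2(f3(b, f2(b), b)))) = 1 + depth(f2(f3(b, f2(b), b))) = 1 + 3 = 4
depth(f1(b, b)) = 1 + max(0, 0) = 1
depth(f2(f1(b, b))) = 1 + depth(f1(b, b)) = 1 + 1 = 2
depth(f3(b, b, b)) = 1 + max(0, 0, 0) = 1
depth(f3(b, b, f3(b, b, b))) = 1 + max(0, 0, 1) = 2
depth(f1(f2(f1(b, b)), f3(b, b, f3(b, b, b)))) = 1 + max(2, 2) = 3
depth(f3(b, f1(f2(f1(b, b)), f3(b, b, f3(b, b, b))), f2(b))) = 1 + max(0, 3, 1) = 4
depth(f3(f1(b, b), f2(b), f2(b))) = 1 + max(1, 1, 1) = 2
depth(f2(f3(b, b, b))) = 1 + depth(f3(b, b, b)) = 1 + 1 = 2
depth(f3(b, f3(b, b, b), f2(b))) = 1 + max(0, 1, 1) = 2
depth(f3(f1(b, b), f2(f3(b, b, b)), f3(b, f3(b, b, b), f2(b)))) = 1 + max(1, 2, 2) = 3
depth(f1(f2(b), b)) = 1 + max(1, 0) = 2
depth(f3(f3(f1(b, b), f2(b), f2(b)), f3(f1(b, b), f2(f3(b, b, b)), f3(b, f3(b, b, b), f2(b))), f1(f2(b), b))) = 1 + max(2, 3, 2) = 4
depth(f3(f2(f2(f3(b, f2(b), b))), f3(b, f1(f2(f1(b, b)), f3(b, b, f3(b, b, b))), f2(b)), f3(f3(f1(b, b), f2(b), f2(b)), f3(f1(b, b), f2(f3(b, b, b)), f3(b, f3(b, b, b), f2(b))), f1(f2(b), b)))) = 1 + max(4, 4, 4) = 5
depth(f3(f1(b, b), f1(b, b), b)) = 1 + max(1, 1, 0) = 2
depth(f2(f3(f1(b, b), f1(b, b), b))) = 1 + depth(f3(f1(b, b), f1(b, b), b)) = 1 + 2 = 3
depth(f1(b, f3(b, b, b))) = 1 + max(0, 1) = 2
depth(f3(b, f1(b, f3(b, b, b)), f3(b, f2(b), b))) = 1 + max(0, 2, 2) = 3
depth(f1(f2(f3(f1(b, b), f1(b, b), b)), f3(b, f1(b, f3(b, b, b)), f3(b, f2(b), b)))) = 1 + max(3, 3) = 4
depth(f2(f1(f2(f3(f1(b, b), f1(b, b), b)), f3(b, f1(b, f3(b, b, b)), f3(b, f2(b), b))))) = 1 + depth(f1(f2(f3(f1(b, b), f1(b, b), b)), f3(b, f1(b, f3(b, b, b)), f3(b, f2(b), b)))) = 1 + 4 = 5
depth(f1(f3(f2(f2(f3(b, f2(b), b))), f3(b, f1(f2(f1(b, b)), f3(b, b, f3(b, b, b))), f2(b)), f3(f3(f1(b, b), f2(b), f2(b)), f3(f1(b, b), f2(f3(b, b, b)), f3(b, f3(b, b, b), f2(b))), f1(f2(b), b))), f2(f1(f2(f3(f1(b, b), f1(b, b), b)), f3(b, f1(b, f3(b, b, b)), f3(b, f2(b), b)))))) = 1 + max(5, 5) = 6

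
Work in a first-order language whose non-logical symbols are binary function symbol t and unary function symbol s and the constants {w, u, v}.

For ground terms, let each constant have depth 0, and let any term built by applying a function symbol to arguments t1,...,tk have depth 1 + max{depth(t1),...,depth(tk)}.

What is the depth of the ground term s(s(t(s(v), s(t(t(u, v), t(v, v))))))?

6

depth(s(v)) = 1 + depth(v) = 1 + 0 = 1
depth(t(u, v)) = 1 + max(0, 0) = 1
depth(t(v, v)) = 1 + max(0, 0) = 1
depth(t(t(u, v), t(v, v))) = 1 + max(1, 1) = 2
depth(s(t(t(u, v), t(v, v)))) = 1 + depth(t(t(u, v), t(v, v))) = 1 + 2 = 3
depth(t(s(v), s(t(t(u, v), t(v, v))))) = 1 + max(1, 3) = 4
depth(s(t(s(v), s(t(t(u, v), t(v, v)))))) = 1 + depth(t(s(v), s(t(t(u, v), t(v, v))))) = 1 + 4 = 5
depth(s(s(t(s(v), s(t(t(u, v), t(v, v))))))) = 1 + depth(s(t(s(v), s(t(t(u, v), t(v, v)))))) = 1 + 5 = 6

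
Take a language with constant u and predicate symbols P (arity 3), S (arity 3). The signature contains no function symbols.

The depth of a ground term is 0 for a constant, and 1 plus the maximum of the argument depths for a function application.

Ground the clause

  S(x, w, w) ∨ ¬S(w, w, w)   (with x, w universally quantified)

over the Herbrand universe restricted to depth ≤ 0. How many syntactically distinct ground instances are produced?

1

Ground terms of depth ≤ 0:
  With no function symbols every ground term is a constant, so there is exactly 1 ground term at every depth bound.
  N_0 = 1
  Explicitly: u.
So there is exactly 1 ground term available for substitution.
The clause has 2 distinct variables (x, w), each appearing in the body. In the free term algebra distinct substitutions yield syntactically distinct ground instances.
Number of ground instances = 1^2 = 1.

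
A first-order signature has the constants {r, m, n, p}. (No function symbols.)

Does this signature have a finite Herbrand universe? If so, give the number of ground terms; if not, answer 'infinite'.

4

There are no function symbols, so every ground term is one of the 4 constants.
The Herbrand universe is {r, m, n, p}, which is finite with 4 elements.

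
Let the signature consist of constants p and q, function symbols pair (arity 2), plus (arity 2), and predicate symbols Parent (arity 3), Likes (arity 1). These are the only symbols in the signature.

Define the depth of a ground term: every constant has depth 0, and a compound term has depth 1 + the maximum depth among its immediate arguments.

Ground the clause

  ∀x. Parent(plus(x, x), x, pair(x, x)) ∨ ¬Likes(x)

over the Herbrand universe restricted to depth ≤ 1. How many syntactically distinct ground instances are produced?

Ground terms of depth ≤ 1:
  Write N_k for the number of ground terms of depth ≤ k. A term of depth ≤ k is either a constant or a function symbol applied to arguments of depth ≤ k−1, so N_k = 2 + N_{k-1}^2 + N_{k-1}^2.
  N_0 = 2
  N_1 = 2 + 2^2 + 2^2 = 10
  Explicitly: p, q, pair(p, p), pair(p, q), pair(q, p), pair(q, q), plus(p, p), plus(p, q), plus(q, p), plus(q, q).
So there are 10 ground terms available for substitution.
The variable x ranges independently over the available ground terms, and distinct assignments produce distinct instances.
Number of ground instances = 10.

10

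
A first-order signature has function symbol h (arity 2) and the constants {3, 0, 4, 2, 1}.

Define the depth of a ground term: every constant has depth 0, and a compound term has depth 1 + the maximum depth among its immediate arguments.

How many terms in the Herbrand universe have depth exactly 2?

875

Let N_k count ground terms of depth at most k. Each non-constant term of depth ≤ k is some function symbol applied to depth-≤(k−1) arguments, giving N_k = 5 + N_{k-1}^2.
N_0 = 5
N_1 = 5 + 5^2 = 30
N_2 = 5 + 30^2 = 905
Terms of depth exactly 2: N_2 − N_1 = 905 − 30 = 875.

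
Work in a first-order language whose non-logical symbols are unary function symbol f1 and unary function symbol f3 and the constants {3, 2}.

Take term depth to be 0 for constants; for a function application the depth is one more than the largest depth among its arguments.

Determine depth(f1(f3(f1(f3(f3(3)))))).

depth(f3(3)) = 1 + depth(3) = 1 + 0 = 1
depth(f3(f3(3))) = 1 + depth(f3(3)) = 1 + 1 = 2
depth(f1(f3(f3(3)))) = 1 + depth(f3(f3(3))) = 1 + 2 = 3
depth(f3(f1(f3(f3(3))))) = 1 + depth(f1(f3(f3(3)))) = 1 + 3 = 4
depth(f1(f3(f1(f3(f3(3)))))) = 1 + depth(f3(f1(f3(f3(3))))) = 1 + 4 = 5

5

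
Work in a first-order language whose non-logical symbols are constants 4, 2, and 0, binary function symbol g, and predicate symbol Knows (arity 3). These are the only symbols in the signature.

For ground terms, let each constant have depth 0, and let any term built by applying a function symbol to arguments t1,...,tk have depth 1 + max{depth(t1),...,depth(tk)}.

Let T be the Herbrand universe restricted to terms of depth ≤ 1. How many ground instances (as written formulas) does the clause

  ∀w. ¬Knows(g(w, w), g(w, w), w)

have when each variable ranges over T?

12

Ground terms of depth ≤ 1:
  Count level by level. With function symbols g/2, the terms of depth ≤ k are the 3 constants together with each function applied to depth-≤(k−1) tuples, so N_k = 3 + N_{k-1}^2.
  N_0 = 3
  N_1 = 3 + 3^2 = 12
So there are 12 ground terms available for substitution.
There is 1 variable to instantiate (w),  occurring in at least one literal, so different choices give different ground instances.
Number of ground instances = 12.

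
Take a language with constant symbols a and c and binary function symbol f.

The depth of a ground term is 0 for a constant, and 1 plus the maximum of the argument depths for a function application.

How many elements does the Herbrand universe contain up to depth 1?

6

Count level by level. With function symbols f/2, the terms of depth ≤ k are the 2 constants together with each function applied to depth-≤(k−1) tuples, so N_k = 2 + N_{k-1}^2.
N_0 = 2
N_1 = 2 + 2^2 = 6
Explicitly: a, c, f(a, a), f(a, c), f(c, a), f(c, c).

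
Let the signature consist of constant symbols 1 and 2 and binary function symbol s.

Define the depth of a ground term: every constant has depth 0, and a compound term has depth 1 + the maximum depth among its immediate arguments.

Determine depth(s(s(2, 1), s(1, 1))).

2

depth(s(2, 1)) = 1 + max(0, 0) = 1
depth(s(1, 1)) = 1 + max(0, 0) = 1
depth(s(s(2, 1), s(1, 1))) = 1 + max(1, 1) = 2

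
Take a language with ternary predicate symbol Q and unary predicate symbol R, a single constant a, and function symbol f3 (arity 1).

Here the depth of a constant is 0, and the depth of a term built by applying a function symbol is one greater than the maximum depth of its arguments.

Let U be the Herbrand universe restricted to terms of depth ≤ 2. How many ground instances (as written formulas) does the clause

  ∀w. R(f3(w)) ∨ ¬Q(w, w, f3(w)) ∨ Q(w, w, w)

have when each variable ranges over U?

Ground terms of depth ≤ 2:
  Count level by level. With function symbols f3/1, the terms of depth ≤ k are the 1 constant together with each function applied to depth-≤(k−1) tuples, so N_k = 1 + N_{k-1}.
  N_0 = 1
  N_1 = 1 + 1 = 2
  N_2 = 1 + 2 = 3
  Explicitly: a, f3(a), f3(f3(a)).
So there are 3 ground terms available for substitution.
The clause has 1 distinct variable (w), which appears in the body. In the free term algebra distinct substitutions yield syntactically distinct ground instances.
Number of ground instances = 3.

3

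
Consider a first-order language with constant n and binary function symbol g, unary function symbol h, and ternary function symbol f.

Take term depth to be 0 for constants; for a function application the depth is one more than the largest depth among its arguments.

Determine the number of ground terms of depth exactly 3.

621351

Write N_k for the number of ground terms of depth ≤ k. A term of depth ≤ k is either a constant or a function symbol applied to arguments of depth ≤ k−1, so N_k = 1 + N_{k-1}^2 + N_{k-1} + N_{k-1}^3.
N_0 = 1
N_1 = 1 + 1^2 + 1 + 1^3 = 4
N_2 = 1 + 4^2 + 4 + 4^3 = 85
N_3 = 1 + 85^2 + 85 + 85^3 = 621436
Terms of depth exactly 3: N_3 − N_2 = 621436 − 85 = 621351.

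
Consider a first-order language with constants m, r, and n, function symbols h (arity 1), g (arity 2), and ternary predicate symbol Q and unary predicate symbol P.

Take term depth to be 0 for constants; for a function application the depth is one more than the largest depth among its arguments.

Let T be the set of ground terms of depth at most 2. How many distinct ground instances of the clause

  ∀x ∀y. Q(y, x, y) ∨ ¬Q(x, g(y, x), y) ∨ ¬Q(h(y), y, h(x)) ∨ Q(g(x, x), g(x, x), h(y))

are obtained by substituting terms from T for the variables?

59049

Ground terms of depth ≤ 2:
  If N_k denotes the number of depth-≤k ground terms, the 3 constants give N_0 = 3, and each function symbol of arity r contributes N_{k-1}^r new terms at level k: N_k = 3 + N_{k-1} + N_{k-1}^2.
  N_0 = 3
  N_1 = 3 + 3 + 3^2 = 15
  N_2 = 3 + 15 + 15^2 = 243
So there are 243 ground terms available for substitution.
The body mentions every one of the 2 quantified variables; since ground terms form a free algebra, no two substitutions collapse to the same formula.
Number of ground instances = 243^2 = 59049.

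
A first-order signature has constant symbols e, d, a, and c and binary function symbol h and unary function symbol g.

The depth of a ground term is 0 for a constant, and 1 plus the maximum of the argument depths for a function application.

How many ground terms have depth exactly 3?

Count level by level. With function symbols h/2, g/1, the terms of depth ≤ k are the 4 constants together with each function applied to depth-≤(k−1) tuples, so N_k = 4 + N_{k-1}^2 + N_{k-1}.
N_0 = 4
N_1 = 4 + 4^2 + 4 = 24
N_2 = 4 + 24^2 + 24 = 604
N_3 = 4 + 604^2 + 604 = 365424
Terms of depth exactly 3: N_3 − N_2 = 365424 − 604 = 364820.

364820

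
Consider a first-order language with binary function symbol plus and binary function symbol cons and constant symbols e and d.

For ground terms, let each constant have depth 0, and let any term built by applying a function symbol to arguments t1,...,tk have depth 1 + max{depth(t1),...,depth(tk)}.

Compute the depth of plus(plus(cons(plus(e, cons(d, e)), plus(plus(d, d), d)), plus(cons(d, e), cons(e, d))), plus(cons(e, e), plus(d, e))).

depth(cons(d, e)) = 1 + max(0, 0) = 1
depth(plus(e, cons(d, e))) = 1 + max(0, 1) = 2
depth(plus(d, d)) = 1 + max(0, 0) = 1
depth(plus(plus(d, d), d)) = 1 + max(1, 0) = 2
depth(cons(plus(e, cons(d, e)), plus(plus(d, d), d))) = 1 + max(2, 2) = 3
depth(cons(e, d)) = 1 + max(0, 0) = 1
depth(plus(cons(d, e), cons(e, d))) = 1 + max(1, 1) = 2
depth(plus(cons(plus(e, cons(d, e)), plus(plus(d, d), d)), plus(cons(d, e), cons(e, d)))) = 1 + max(3, 2) = 4
depth(cons(e, e)) = 1 + max(0, 0) = 1
depth(plus(d, e)) = 1 + max(0, 0) = 1
depth(plus(cons(e, e), plus(d, e))) = 1 + max(1, 1) = 2
depth(plus(plus(cons(plus(e, cons(d, e)), plus(plus(d, d), d)), plus(cons(d, e), cons(e, d))), plus(cons(e, e), plus(d, e)))) = 1 + max(4, 2) = 5

5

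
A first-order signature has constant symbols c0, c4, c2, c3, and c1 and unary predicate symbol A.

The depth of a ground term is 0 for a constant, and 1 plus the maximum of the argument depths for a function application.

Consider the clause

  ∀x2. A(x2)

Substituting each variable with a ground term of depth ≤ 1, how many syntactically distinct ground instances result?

5

Ground terms of depth ≤ 1:
  With no function symbols every ground term is a constant, so there are exactly 5 ground terms at every depth bound.
  N_0 = 5
  N_1 = 5
So there are 5 ground terms available for substitution.
There is 1 variable to instantiate (x2),  occurring in at least one literal, so different choices give different ground instances.
Number of ground instances = 5.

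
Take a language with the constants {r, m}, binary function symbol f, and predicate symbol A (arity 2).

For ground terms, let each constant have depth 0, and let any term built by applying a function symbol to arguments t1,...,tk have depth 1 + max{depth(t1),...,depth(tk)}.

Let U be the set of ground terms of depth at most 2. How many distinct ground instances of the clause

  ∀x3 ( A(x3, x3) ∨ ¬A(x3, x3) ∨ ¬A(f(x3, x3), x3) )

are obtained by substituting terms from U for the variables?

Ground terms of depth ≤ 2:
  Write N_k for the number of ground terms of depth ≤ k. A term of depth ≤ k is either a constant or a function symbol applied to arguments of depth ≤ k−1, so N_k = 2 + N_{k-1}^2.
  N_0 = 2
  N_1 = 2 + 2^2 = 6
  N_2 = 2 + 6^2 = 38
So there are 38 ground terms available for substitution.
There is 1 variable to instantiate (x3),  occurring in at least one literal, so different choices give different ground instances.
Number of ground instances = 38.

38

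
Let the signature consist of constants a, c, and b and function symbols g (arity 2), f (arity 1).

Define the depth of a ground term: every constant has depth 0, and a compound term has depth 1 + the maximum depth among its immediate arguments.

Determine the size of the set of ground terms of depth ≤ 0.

Write N_k for the number of ground terms of depth ≤ k. A term of depth ≤ k is either a constant or a function symbol applied to arguments of depth ≤ k−1, so N_k = 3 + N_{k-1}^2 + N_{k-1}.
N_0 = 3
Explicitly: a, c, b.

3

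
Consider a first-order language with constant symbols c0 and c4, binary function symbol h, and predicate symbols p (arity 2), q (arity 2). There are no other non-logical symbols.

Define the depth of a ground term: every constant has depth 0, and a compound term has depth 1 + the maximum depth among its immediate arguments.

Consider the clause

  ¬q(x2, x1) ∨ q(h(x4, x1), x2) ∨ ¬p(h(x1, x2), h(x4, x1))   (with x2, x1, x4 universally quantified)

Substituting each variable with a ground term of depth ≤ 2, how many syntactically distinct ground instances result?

Ground terms of depth ≤ 2:
  Count level by level. With function symbols h/2, the terms of depth ≤ k are the 2 constants together with each function applied to depth-≤(k−1) tuples, so N_k = 2 + N_{k-1}^2.
  N_0 = 2
  N_1 = 2 + 2^2 = 6
  N_2 = 2 + 6^2 = 38
So there are 38 ground terms available for substitution.
The clause has 3 distinct variables (x2, x1, x4), each appearing in the body. In the free term algebra distinct substitutions yield syntactically distinct ground instances.
Number of ground instances = 38^3 = 54872.

54872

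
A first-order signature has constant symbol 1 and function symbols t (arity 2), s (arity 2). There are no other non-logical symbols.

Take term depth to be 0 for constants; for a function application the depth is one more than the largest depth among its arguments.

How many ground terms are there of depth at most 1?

3

Let N_k count ground terms of depth at most k. Each non-constant term of depth ≤ k is some function symbol applied to depth-≤(k−1) arguments, giving N_k = 1 + N_{k-1}^2 + N_{k-1}^2.
N_0 = 1
N_1 = 1 + 1^2 + 1^2 = 3
Explicitly: 1, t(1, 1), s(1, 1).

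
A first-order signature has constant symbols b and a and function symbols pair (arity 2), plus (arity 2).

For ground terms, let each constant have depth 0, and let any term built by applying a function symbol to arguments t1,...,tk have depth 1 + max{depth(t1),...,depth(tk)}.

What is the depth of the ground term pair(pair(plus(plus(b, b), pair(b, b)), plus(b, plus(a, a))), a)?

4

depth(plus(b, b)) = 1 + max(0, 0) = 1
depth(pair(b, b)) = 1 + max(0, 0) = 1
depth(plus(plus(b, b), pair(b, b))) = 1 + max(1, 1) = 2
depth(plus(a, a)) = 1 + max(0, 0) = 1
depth(plus(b, plus(a, a))) = 1 + max(0, 1) = 2
depth(pair(plus(plus(b, b), pair(b, b)), plus(b, plus(a, a)))) = 1 + max(2, 2) = 3
depth(pair(pair(plus(plus(b, b), pair(b, b)), plus(b, plus(a, a))), a)) = 1 + max(3, 0) = 4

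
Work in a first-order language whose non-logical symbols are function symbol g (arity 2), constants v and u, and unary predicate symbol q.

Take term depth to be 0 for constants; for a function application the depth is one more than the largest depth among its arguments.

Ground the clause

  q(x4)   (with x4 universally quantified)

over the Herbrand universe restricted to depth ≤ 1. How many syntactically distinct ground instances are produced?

Ground terms of depth ≤ 1:
  Count level by level. With function symbols g/2, the terms of depth ≤ k are the 2 constants together with each function applied to depth-≤(k−1) tuples, so N_k = 2 + N_{k-1}^2.
  N_0 = 2
  N_1 = 2 + 2^2 = 6
  Explicitly: v, u, g(v, v), g(v, u), g(u, v), g(u, u).
So there are 6 ground terms available for substitution.
The clause has 1 distinct variable (x4), which appears in the body. In the free term algebra distinct substitutions yield syntactically distinct ground instances.
Number of ground instances = 6.

6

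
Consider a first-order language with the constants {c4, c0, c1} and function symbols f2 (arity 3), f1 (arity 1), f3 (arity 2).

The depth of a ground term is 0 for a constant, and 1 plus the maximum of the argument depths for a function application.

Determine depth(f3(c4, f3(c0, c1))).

depth(f3(c0, c1)) = 1 + max(0, 0) = 1
depth(f3(c4, f3(c0, c1))) = 1 + max(0, 1) = 2

2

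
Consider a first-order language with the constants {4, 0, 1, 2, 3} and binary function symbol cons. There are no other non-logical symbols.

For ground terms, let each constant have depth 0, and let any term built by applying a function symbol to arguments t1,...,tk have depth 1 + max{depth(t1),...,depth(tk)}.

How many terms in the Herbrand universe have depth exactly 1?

Write N_k for the number of ground terms of depth ≤ k. A term of depth ≤ k is either a constant or a function symbol applied to arguments of depth ≤ k−1, so N_k = 5 + N_{k-1}^2.
N_0 = 5
N_1 = 5 + 5^2 = 30
Terms of depth exactly 1: N_1 − N_0 = 30 − 5 = 25.

25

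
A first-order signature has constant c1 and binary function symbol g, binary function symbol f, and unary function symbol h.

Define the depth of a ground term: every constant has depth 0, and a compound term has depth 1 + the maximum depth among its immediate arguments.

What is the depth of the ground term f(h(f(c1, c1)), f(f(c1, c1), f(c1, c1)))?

depth(f(c1, c1)) = 1 + max(0, 0) = 1
depth(h(f(c1, c1))) = 1 + depth(f(c1, c1)) = 1 + 1 = 2
depth(f(f(c1, c1), f(c1, c1))) = 1 + max(1, 1) = 2
depth(f(h(f(c1, c1)), f(f(c1, c1), f(c1, c1)))) = 1 + max(2, 2) = 3

3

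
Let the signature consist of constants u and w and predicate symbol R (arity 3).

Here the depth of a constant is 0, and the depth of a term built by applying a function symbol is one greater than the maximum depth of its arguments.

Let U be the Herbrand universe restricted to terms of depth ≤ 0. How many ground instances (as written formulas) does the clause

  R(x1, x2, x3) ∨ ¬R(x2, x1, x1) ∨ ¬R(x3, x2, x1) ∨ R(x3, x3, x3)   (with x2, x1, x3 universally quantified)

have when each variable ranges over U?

8

Ground terms of depth ≤ 0:
  With no function symbols every ground term is a constant, so there are exactly 2 ground terms at every depth bound.
  N_0 = 2
  Explicitly: u, w.
So there are 2 ground terms available for substitution.
The clause has 3 distinct variables (x2, x1, x3), each appearing in the body. In the free term algebra distinct substitutions yield syntactically distinct ground instances.
Number of ground instances = 2^3 = 8.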